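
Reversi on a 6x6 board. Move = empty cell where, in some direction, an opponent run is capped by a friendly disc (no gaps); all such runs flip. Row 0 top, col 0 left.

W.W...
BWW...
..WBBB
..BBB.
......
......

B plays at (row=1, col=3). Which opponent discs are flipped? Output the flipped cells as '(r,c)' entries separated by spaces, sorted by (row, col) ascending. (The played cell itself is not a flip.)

Dir NW: opp run (0,2), next=edge -> no flip
Dir N: first cell '.' (not opp) -> no flip
Dir NE: first cell '.' (not opp) -> no flip
Dir W: opp run (1,2) (1,1) capped by B -> flip
Dir E: first cell '.' (not opp) -> no flip
Dir SW: opp run (2,2), next='.' -> no flip
Dir S: first cell 'B' (not opp) -> no flip
Dir SE: first cell 'B' (not opp) -> no flip

Answer: (1,1) (1,2)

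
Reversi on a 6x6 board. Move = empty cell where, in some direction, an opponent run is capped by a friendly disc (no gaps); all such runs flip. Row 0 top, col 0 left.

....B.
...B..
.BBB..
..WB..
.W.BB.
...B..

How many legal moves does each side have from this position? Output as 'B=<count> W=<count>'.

Answer: B=3 W=5

Derivation:
-- B to move --
(3,0): no bracket -> illegal
(3,1): flips 1 -> legal
(4,0): no bracket -> illegal
(4,2): flips 1 -> legal
(5,0): flips 2 -> legal
(5,1): no bracket -> illegal
(5,2): no bracket -> illegal
B mobility = 3
-- W to move --
(0,2): no bracket -> illegal
(0,3): no bracket -> illegal
(0,5): no bracket -> illegal
(1,0): flips 1 -> legal
(1,1): no bracket -> illegal
(1,2): flips 1 -> legal
(1,4): flips 1 -> legal
(1,5): no bracket -> illegal
(2,0): no bracket -> illegal
(2,4): no bracket -> illegal
(3,0): no bracket -> illegal
(3,1): no bracket -> illegal
(3,4): flips 1 -> legal
(3,5): no bracket -> illegal
(4,2): no bracket -> illegal
(4,5): no bracket -> illegal
(5,2): no bracket -> illegal
(5,4): flips 1 -> legal
(5,5): no bracket -> illegal
W mobility = 5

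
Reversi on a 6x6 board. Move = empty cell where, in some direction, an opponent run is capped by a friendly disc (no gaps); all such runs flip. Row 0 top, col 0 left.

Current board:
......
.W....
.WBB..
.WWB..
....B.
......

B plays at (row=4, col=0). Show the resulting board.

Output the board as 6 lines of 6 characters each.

Place B at (4,0); scan 8 dirs for brackets.
Dir NW: edge -> no flip
Dir N: first cell '.' (not opp) -> no flip
Dir NE: opp run (3,1) capped by B -> flip
Dir W: edge -> no flip
Dir E: first cell '.' (not opp) -> no flip
Dir SW: edge -> no flip
Dir S: first cell '.' (not opp) -> no flip
Dir SE: first cell '.' (not opp) -> no flip
All flips: (3,1)

Answer: ......
.W....
.WBB..
.BWB..
B...B.
......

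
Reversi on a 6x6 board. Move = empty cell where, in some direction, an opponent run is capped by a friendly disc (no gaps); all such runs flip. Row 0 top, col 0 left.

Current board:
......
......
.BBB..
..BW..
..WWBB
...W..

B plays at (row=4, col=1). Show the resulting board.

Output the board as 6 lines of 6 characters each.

Answer: ......
......
.BBB..
..BW..
.BBBBB
...W..

Derivation:
Place B at (4,1); scan 8 dirs for brackets.
Dir NW: first cell '.' (not opp) -> no flip
Dir N: first cell '.' (not opp) -> no flip
Dir NE: first cell 'B' (not opp) -> no flip
Dir W: first cell '.' (not opp) -> no flip
Dir E: opp run (4,2) (4,3) capped by B -> flip
Dir SW: first cell '.' (not opp) -> no flip
Dir S: first cell '.' (not opp) -> no flip
Dir SE: first cell '.' (not opp) -> no flip
All flips: (4,2) (4,3)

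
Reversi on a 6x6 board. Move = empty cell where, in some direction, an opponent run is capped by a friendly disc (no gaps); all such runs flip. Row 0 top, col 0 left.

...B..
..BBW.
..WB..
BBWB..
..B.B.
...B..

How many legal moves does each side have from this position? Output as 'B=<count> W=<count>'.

-- B to move --
(0,4): no bracket -> illegal
(0,5): flips 1 -> legal
(1,1): flips 1 -> legal
(1,5): flips 1 -> legal
(2,1): flips 1 -> legal
(2,4): no bracket -> illegal
(2,5): flips 1 -> legal
(4,1): flips 1 -> legal
(4,3): no bracket -> illegal
B mobility = 6
-- W to move --
(0,1): no bracket -> illegal
(0,2): flips 1 -> legal
(0,4): flips 1 -> legal
(1,1): flips 2 -> legal
(2,0): no bracket -> illegal
(2,1): no bracket -> illegal
(2,4): flips 1 -> legal
(3,4): flips 1 -> legal
(3,5): no bracket -> illegal
(4,0): flips 1 -> legal
(4,1): no bracket -> illegal
(4,3): no bracket -> illegal
(4,5): no bracket -> illegal
(5,1): no bracket -> illegal
(5,2): flips 1 -> legal
(5,4): no bracket -> illegal
(5,5): flips 2 -> legal
W mobility = 8

Answer: B=6 W=8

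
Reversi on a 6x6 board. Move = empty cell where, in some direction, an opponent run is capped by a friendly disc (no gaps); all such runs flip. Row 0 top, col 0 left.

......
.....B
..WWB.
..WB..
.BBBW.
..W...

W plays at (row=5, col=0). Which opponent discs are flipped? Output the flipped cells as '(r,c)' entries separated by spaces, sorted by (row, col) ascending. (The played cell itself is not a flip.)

Answer: (4,1)

Derivation:
Dir NW: edge -> no flip
Dir N: first cell '.' (not opp) -> no flip
Dir NE: opp run (4,1) capped by W -> flip
Dir W: edge -> no flip
Dir E: first cell '.' (not opp) -> no flip
Dir SW: edge -> no flip
Dir S: edge -> no flip
Dir SE: edge -> no flip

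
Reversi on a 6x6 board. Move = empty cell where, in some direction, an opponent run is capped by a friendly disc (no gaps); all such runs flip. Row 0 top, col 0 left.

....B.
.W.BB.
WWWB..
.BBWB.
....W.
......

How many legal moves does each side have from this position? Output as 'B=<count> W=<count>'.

-- B to move --
(0,0): no bracket -> illegal
(0,1): flips 2 -> legal
(0,2): no bracket -> illegal
(1,0): flips 1 -> legal
(1,2): flips 1 -> legal
(2,4): no bracket -> illegal
(3,0): no bracket -> illegal
(3,5): no bracket -> illegal
(4,2): no bracket -> illegal
(4,3): flips 1 -> legal
(4,5): no bracket -> illegal
(5,3): no bracket -> illegal
(5,4): flips 1 -> legal
(5,5): no bracket -> illegal
B mobility = 5
-- W to move --
(0,2): no bracket -> illegal
(0,3): flips 2 -> legal
(0,5): no bracket -> illegal
(1,2): no bracket -> illegal
(1,5): no bracket -> illegal
(2,4): flips 2 -> legal
(2,5): no bracket -> illegal
(3,0): flips 2 -> legal
(3,5): flips 1 -> legal
(4,0): flips 1 -> legal
(4,1): flips 1 -> legal
(4,2): flips 2 -> legal
(4,3): flips 1 -> legal
(4,5): no bracket -> illegal
W mobility = 8

Answer: B=5 W=8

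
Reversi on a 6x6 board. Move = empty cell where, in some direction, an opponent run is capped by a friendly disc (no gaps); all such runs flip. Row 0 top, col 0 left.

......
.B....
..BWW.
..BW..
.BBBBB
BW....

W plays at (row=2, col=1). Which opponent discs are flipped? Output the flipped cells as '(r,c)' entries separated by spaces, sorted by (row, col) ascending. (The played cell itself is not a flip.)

Answer: (2,2)

Derivation:
Dir NW: first cell '.' (not opp) -> no flip
Dir N: opp run (1,1), next='.' -> no flip
Dir NE: first cell '.' (not opp) -> no flip
Dir W: first cell '.' (not opp) -> no flip
Dir E: opp run (2,2) capped by W -> flip
Dir SW: first cell '.' (not opp) -> no flip
Dir S: first cell '.' (not opp) -> no flip
Dir SE: opp run (3,2) (4,3), next='.' -> no flip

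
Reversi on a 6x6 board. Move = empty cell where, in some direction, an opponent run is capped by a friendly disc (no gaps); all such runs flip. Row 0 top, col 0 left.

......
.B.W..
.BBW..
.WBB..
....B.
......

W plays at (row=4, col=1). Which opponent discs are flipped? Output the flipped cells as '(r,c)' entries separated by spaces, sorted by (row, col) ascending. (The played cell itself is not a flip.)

Answer: (3,2)

Derivation:
Dir NW: first cell '.' (not opp) -> no flip
Dir N: first cell 'W' (not opp) -> no flip
Dir NE: opp run (3,2) capped by W -> flip
Dir W: first cell '.' (not opp) -> no flip
Dir E: first cell '.' (not opp) -> no flip
Dir SW: first cell '.' (not opp) -> no flip
Dir S: first cell '.' (not opp) -> no flip
Dir SE: first cell '.' (not opp) -> no flip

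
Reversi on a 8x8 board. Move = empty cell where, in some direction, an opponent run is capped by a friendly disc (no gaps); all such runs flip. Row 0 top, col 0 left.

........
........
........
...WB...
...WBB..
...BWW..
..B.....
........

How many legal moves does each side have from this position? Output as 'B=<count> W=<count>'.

Answer: B=10 W=7

Derivation:
-- B to move --
(2,2): flips 1 -> legal
(2,3): flips 2 -> legal
(2,4): no bracket -> illegal
(3,2): flips 1 -> legal
(4,2): flips 1 -> legal
(4,6): no bracket -> illegal
(5,2): flips 1 -> legal
(5,6): flips 2 -> legal
(6,3): flips 1 -> legal
(6,4): flips 1 -> legal
(6,5): flips 1 -> legal
(6,6): flips 1 -> legal
B mobility = 10
-- W to move --
(2,3): no bracket -> illegal
(2,4): flips 2 -> legal
(2,5): flips 1 -> legal
(3,5): flips 2 -> legal
(3,6): flips 1 -> legal
(4,2): no bracket -> illegal
(4,6): flips 2 -> legal
(5,1): no bracket -> illegal
(5,2): flips 1 -> legal
(5,6): no bracket -> illegal
(6,1): no bracket -> illegal
(6,3): flips 1 -> legal
(6,4): no bracket -> illegal
(7,1): no bracket -> illegal
(7,2): no bracket -> illegal
(7,3): no bracket -> illegal
W mobility = 7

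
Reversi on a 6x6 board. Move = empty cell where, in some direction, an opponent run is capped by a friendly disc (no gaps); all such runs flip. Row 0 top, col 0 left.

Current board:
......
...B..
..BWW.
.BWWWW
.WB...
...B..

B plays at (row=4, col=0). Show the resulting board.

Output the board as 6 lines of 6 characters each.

Answer: ......
...B..
..BWW.
.BWWWW
BBB...
...B..

Derivation:
Place B at (4,0); scan 8 dirs for brackets.
Dir NW: edge -> no flip
Dir N: first cell '.' (not opp) -> no flip
Dir NE: first cell 'B' (not opp) -> no flip
Dir W: edge -> no flip
Dir E: opp run (4,1) capped by B -> flip
Dir SW: edge -> no flip
Dir S: first cell '.' (not opp) -> no flip
Dir SE: first cell '.' (not opp) -> no flip
All flips: (4,1)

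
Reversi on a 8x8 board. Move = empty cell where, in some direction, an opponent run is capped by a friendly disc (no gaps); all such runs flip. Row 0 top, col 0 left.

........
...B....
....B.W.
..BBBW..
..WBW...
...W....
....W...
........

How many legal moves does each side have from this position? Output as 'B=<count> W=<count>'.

-- B to move --
(1,5): no bracket -> illegal
(1,6): no bracket -> illegal
(1,7): no bracket -> illegal
(2,5): no bracket -> illegal
(2,7): no bracket -> illegal
(3,1): no bracket -> illegal
(3,6): flips 1 -> legal
(3,7): no bracket -> illegal
(4,1): flips 1 -> legal
(4,5): flips 1 -> legal
(4,6): flips 1 -> legal
(5,1): flips 1 -> legal
(5,2): flips 1 -> legal
(5,4): flips 1 -> legal
(5,5): flips 1 -> legal
(6,2): no bracket -> illegal
(6,3): flips 1 -> legal
(6,5): no bracket -> illegal
(7,3): no bracket -> illegal
(7,4): no bracket -> illegal
(7,5): no bracket -> illegal
B mobility = 9
-- W to move --
(0,2): flips 2 -> legal
(0,3): no bracket -> illegal
(0,4): no bracket -> illegal
(1,2): no bracket -> illegal
(1,4): flips 2 -> legal
(1,5): flips 2 -> legal
(2,1): no bracket -> illegal
(2,2): flips 2 -> legal
(2,3): flips 2 -> legal
(2,5): no bracket -> illegal
(3,1): flips 3 -> legal
(4,1): no bracket -> illegal
(4,5): no bracket -> illegal
(5,2): no bracket -> illegal
(5,4): no bracket -> illegal
W mobility = 6

Answer: B=9 W=6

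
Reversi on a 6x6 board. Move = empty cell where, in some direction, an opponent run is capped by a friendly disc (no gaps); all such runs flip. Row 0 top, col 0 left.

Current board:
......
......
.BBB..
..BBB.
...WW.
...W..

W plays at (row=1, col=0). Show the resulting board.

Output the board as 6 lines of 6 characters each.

Answer: ......
W.....
.WBB..
..WBB.
...WW.
...W..

Derivation:
Place W at (1,0); scan 8 dirs for brackets.
Dir NW: edge -> no flip
Dir N: first cell '.' (not opp) -> no flip
Dir NE: first cell '.' (not opp) -> no flip
Dir W: edge -> no flip
Dir E: first cell '.' (not opp) -> no flip
Dir SW: edge -> no flip
Dir S: first cell '.' (not opp) -> no flip
Dir SE: opp run (2,1) (3,2) capped by W -> flip
All flips: (2,1) (3,2)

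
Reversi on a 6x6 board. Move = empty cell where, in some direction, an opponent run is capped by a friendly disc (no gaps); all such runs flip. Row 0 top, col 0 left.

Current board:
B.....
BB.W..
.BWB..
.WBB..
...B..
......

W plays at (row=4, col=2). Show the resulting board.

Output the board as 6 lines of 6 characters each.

Place W at (4,2); scan 8 dirs for brackets.
Dir NW: first cell 'W' (not opp) -> no flip
Dir N: opp run (3,2) capped by W -> flip
Dir NE: opp run (3,3), next='.' -> no flip
Dir W: first cell '.' (not opp) -> no flip
Dir E: opp run (4,3), next='.' -> no flip
Dir SW: first cell '.' (not opp) -> no flip
Dir S: first cell '.' (not opp) -> no flip
Dir SE: first cell '.' (not opp) -> no flip
All flips: (3,2)

Answer: B.....
BB.W..
.BWB..
.WWB..
..WB..
......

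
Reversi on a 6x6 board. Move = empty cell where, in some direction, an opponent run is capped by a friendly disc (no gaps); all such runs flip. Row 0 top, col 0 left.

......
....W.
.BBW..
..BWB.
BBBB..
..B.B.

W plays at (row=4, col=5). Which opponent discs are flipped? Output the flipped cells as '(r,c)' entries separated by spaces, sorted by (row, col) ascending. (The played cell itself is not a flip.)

Dir NW: opp run (3,4) capped by W -> flip
Dir N: first cell '.' (not opp) -> no flip
Dir NE: edge -> no flip
Dir W: first cell '.' (not opp) -> no flip
Dir E: edge -> no flip
Dir SW: opp run (5,4), next=edge -> no flip
Dir S: first cell '.' (not opp) -> no flip
Dir SE: edge -> no flip

Answer: (3,4)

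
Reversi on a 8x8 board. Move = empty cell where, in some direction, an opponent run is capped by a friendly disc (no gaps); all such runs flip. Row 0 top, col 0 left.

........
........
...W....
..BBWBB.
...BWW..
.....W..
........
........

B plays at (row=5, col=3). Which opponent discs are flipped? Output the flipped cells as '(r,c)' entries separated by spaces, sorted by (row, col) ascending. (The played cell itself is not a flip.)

Answer: (4,4)

Derivation:
Dir NW: first cell '.' (not opp) -> no flip
Dir N: first cell 'B' (not opp) -> no flip
Dir NE: opp run (4,4) capped by B -> flip
Dir W: first cell '.' (not opp) -> no flip
Dir E: first cell '.' (not opp) -> no flip
Dir SW: first cell '.' (not opp) -> no flip
Dir S: first cell '.' (not opp) -> no flip
Dir SE: first cell '.' (not opp) -> no flip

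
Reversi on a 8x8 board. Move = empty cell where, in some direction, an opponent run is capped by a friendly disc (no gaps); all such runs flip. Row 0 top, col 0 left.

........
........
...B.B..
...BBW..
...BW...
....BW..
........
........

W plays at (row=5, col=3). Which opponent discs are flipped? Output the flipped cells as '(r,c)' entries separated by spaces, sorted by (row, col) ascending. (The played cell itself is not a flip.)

Dir NW: first cell '.' (not opp) -> no flip
Dir N: opp run (4,3) (3,3) (2,3), next='.' -> no flip
Dir NE: first cell 'W' (not opp) -> no flip
Dir W: first cell '.' (not opp) -> no flip
Dir E: opp run (5,4) capped by W -> flip
Dir SW: first cell '.' (not opp) -> no flip
Dir S: first cell '.' (not opp) -> no flip
Dir SE: first cell '.' (not opp) -> no flip

Answer: (5,4)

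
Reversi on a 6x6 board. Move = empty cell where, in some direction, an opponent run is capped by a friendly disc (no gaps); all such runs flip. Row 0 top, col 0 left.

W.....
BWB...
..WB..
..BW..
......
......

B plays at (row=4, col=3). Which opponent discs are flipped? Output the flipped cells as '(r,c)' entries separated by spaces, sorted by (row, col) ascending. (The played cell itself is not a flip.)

Answer: (3,3)

Derivation:
Dir NW: first cell 'B' (not opp) -> no flip
Dir N: opp run (3,3) capped by B -> flip
Dir NE: first cell '.' (not opp) -> no flip
Dir W: first cell '.' (not opp) -> no flip
Dir E: first cell '.' (not opp) -> no flip
Dir SW: first cell '.' (not opp) -> no flip
Dir S: first cell '.' (not opp) -> no flip
Dir SE: first cell '.' (not opp) -> no flip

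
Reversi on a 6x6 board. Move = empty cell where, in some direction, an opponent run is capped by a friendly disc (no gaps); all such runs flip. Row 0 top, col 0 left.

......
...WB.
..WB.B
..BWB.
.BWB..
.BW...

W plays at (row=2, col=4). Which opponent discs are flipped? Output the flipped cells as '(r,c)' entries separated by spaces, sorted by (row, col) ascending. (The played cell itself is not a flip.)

Answer: (2,3)

Derivation:
Dir NW: first cell 'W' (not opp) -> no flip
Dir N: opp run (1,4), next='.' -> no flip
Dir NE: first cell '.' (not opp) -> no flip
Dir W: opp run (2,3) capped by W -> flip
Dir E: opp run (2,5), next=edge -> no flip
Dir SW: first cell 'W' (not opp) -> no flip
Dir S: opp run (3,4), next='.' -> no flip
Dir SE: first cell '.' (not opp) -> no flip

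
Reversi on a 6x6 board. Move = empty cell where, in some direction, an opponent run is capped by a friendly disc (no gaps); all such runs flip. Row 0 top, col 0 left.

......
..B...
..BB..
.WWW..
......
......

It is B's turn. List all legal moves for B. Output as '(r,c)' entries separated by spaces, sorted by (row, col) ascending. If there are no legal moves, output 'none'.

(2,0): no bracket -> illegal
(2,1): no bracket -> illegal
(2,4): no bracket -> illegal
(3,0): no bracket -> illegal
(3,4): no bracket -> illegal
(4,0): flips 1 -> legal
(4,1): flips 1 -> legal
(4,2): flips 1 -> legal
(4,3): flips 1 -> legal
(4,4): flips 1 -> legal

Answer: (4,0) (4,1) (4,2) (4,3) (4,4)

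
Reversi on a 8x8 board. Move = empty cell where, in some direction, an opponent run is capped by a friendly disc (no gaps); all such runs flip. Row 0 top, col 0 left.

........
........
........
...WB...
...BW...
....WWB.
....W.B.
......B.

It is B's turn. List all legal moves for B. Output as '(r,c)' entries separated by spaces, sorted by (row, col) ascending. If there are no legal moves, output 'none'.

Answer: (2,2) (2,3) (3,2) (4,5) (5,3) (6,5) (7,4)

Derivation:
(2,2): flips 3 -> legal
(2,3): flips 1 -> legal
(2,4): no bracket -> illegal
(3,2): flips 1 -> legal
(3,5): no bracket -> illegal
(4,2): no bracket -> illegal
(4,5): flips 1 -> legal
(4,6): no bracket -> illegal
(5,3): flips 2 -> legal
(6,3): no bracket -> illegal
(6,5): flips 1 -> legal
(7,3): no bracket -> illegal
(7,4): flips 3 -> legal
(7,5): no bracket -> illegal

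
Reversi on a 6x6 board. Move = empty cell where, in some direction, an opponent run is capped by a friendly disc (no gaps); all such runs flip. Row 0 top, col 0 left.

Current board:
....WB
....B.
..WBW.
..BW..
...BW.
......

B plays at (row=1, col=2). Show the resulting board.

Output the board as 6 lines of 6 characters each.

Place B at (1,2); scan 8 dirs for brackets.
Dir NW: first cell '.' (not opp) -> no flip
Dir N: first cell '.' (not opp) -> no flip
Dir NE: first cell '.' (not opp) -> no flip
Dir W: first cell '.' (not opp) -> no flip
Dir E: first cell '.' (not opp) -> no flip
Dir SW: first cell '.' (not opp) -> no flip
Dir S: opp run (2,2) capped by B -> flip
Dir SE: first cell 'B' (not opp) -> no flip
All flips: (2,2)

Answer: ....WB
..B.B.
..BBW.
..BW..
...BW.
......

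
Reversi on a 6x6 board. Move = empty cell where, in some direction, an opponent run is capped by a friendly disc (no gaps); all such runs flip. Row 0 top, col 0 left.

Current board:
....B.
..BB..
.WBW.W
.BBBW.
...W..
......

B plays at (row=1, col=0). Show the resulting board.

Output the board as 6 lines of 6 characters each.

Place B at (1,0); scan 8 dirs for brackets.
Dir NW: edge -> no flip
Dir N: first cell '.' (not opp) -> no flip
Dir NE: first cell '.' (not opp) -> no flip
Dir W: edge -> no flip
Dir E: first cell '.' (not opp) -> no flip
Dir SW: edge -> no flip
Dir S: first cell '.' (not opp) -> no flip
Dir SE: opp run (2,1) capped by B -> flip
All flips: (2,1)

Answer: ....B.
B.BB..
.BBW.W
.BBBW.
...W..
......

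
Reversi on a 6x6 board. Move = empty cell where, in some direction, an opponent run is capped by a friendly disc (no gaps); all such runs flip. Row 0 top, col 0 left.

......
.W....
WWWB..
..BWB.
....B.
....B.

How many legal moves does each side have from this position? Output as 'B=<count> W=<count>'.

Answer: B=4 W=7

Derivation:
-- B to move --
(0,0): flips 3 -> legal
(0,1): no bracket -> illegal
(0,2): no bracket -> illegal
(1,0): flips 1 -> legal
(1,2): flips 1 -> legal
(1,3): no bracket -> illegal
(2,4): no bracket -> illegal
(3,0): no bracket -> illegal
(3,1): no bracket -> illegal
(4,2): no bracket -> illegal
(4,3): flips 1 -> legal
B mobility = 4
-- W to move --
(1,2): no bracket -> illegal
(1,3): flips 1 -> legal
(1,4): no bracket -> illegal
(2,4): flips 1 -> legal
(2,5): no bracket -> illegal
(3,1): flips 1 -> legal
(3,5): flips 1 -> legal
(4,1): no bracket -> illegal
(4,2): flips 1 -> legal
(4,3): flips 1 -> legal
(4,5): no bracket -> illegal
(5,3): no bracket -> illegal
(5,5): flips 1 -> legal
W mobility = 7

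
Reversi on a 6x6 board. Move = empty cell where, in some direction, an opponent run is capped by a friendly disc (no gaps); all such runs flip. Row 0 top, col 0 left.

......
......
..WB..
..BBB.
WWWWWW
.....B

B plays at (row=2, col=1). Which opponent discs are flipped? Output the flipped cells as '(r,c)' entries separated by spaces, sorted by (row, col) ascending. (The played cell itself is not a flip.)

Dir NW: first cell '.' (not opp) -> no flip
Dir N: first cell '.' (not opp) -> no flip
Dir NE: first cell '.' (not opp) -> no flip
Dir W: first cell '.' (not opp) -> no flip
Dir E: opp run (2,2) capped by B -> flip
Dir SW: first cell '.' (not opp) -> no flip
Dir S: first cell '.' (not opp) -> no flip
Dir SE: first cell 'B' (not opp) -> no flip

Answer: (2,2)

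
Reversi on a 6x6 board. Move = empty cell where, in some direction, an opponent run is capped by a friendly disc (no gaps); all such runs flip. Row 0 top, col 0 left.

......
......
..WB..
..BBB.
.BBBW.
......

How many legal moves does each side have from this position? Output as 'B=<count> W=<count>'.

Answer: B=6 W=3

Derivation:
-- B to move --
(1,1): flips 1 -> legal
(1,2): flips 1 -> legal
(1,3): no bracket -> illegal
(2,1): flips 1 -> legal
(3,1): no bracket -> illegal
(3,5): no bracket -> illegal
(4,5): flips 1 -> legal
(5,3): no bracket -> illegal
(5,4): flips 1 -> legal
(5,5): flips 1 -> legal
B mobility = 6
-- W to move --
(1,2): no bracket -> illegal
(1,3): no bracket -> illegal
(1,4): no bracket -> illegal
(2,1): no bracket -> illegal
(2,4): flips 2 -> legal
(2,5): no bracket -> illegal
(3,0): no bracket -> illegal
(3,1): no bracket -> illegal
(3,5): no bracket -> illegal
(4,0): flips 3 -> legal
(4,5): no bracket -> illegal
(5,0): no bracket -> illegal
(5,1): no bracket -> illegal
(5,2): flips 2 -> legal
(5,3): no bracket -> illegal
(5,4): no bracket -> illegal
W mobility = 3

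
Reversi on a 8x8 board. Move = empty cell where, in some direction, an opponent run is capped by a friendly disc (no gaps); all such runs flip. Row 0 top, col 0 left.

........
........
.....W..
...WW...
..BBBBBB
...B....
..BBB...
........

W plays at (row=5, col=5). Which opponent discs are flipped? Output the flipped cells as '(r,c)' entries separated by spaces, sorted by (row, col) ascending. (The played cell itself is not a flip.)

Dir NW: opp run (4,4) capped by W -> flip
Dir N: opp run (4,5), next='.' -> no flip
Dir NE: opp run (4,6), next='.' -> no flip
Dir W: first cell '.' (not opp) -> no flip
Dir E: first cell '.' (not opp) -> no flip
Dir SW: opp run (6,4), next='.' -> no flip
Dir S: first cell '.' (not opp) -> no flip
Dir SE: first cell '.' (not opp) -> no flip

Answer: (4,4)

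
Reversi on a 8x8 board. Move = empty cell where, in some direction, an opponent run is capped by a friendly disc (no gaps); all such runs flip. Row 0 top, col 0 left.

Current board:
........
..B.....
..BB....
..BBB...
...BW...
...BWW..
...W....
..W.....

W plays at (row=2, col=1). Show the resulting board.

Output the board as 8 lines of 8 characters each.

Answer: ........
..B.....
.WBB....
..WBB...
...WW...
...BWW..
...W....
..W.....

Derivation:
Place W at (2,1); scan 8 dirs for brackets.
Dir NW: first cell '.' (not opp) -> no flip
Dir N: first cell '.' (not opp) -> no flip
Dir NE: opp run (1,2), next='.' -> no flip
Dir W: first cell '.' (not opp) -> no flip
Dir E: opp run (2,2) (2,3), next='.' -> no flip
Dir SW: first cell '.' (not opp) -> no flip
Dir S: first cell '.' (not opp) -> no flip
Dir SE: opp run (3,2) (4,3) capped by W -> flip
All flips: (3,2) (4,3)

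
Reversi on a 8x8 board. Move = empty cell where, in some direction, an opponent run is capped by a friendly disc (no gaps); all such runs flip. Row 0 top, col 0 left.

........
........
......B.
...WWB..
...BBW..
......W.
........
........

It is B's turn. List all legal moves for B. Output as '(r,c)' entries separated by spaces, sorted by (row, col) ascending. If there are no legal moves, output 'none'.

(2,2): flips 1 -> legal
(2,3): flips 1 -> legal
(2,4): flips 1 -> legal
(2,5): flips 1 -> legal
(3,2): flips 2 -> legal
(3,6): no bracket -> illegal
(4,2): no bracket -> illegal
(4,6): flips 1 -> legal
(4,7): no bracket -> illegal
(5,4): no bracket -> illegal
(5,5): flips 1 -> legal
(5,7): no bracket -> illegal
(6,5): no bracket -> illegal
(6,6): no bracket -> illegal
(6,7): no bracket -> illegal

Answer: (2,2) (2,3) (2,4) (2,5) (3,2) (4,6) (5,5)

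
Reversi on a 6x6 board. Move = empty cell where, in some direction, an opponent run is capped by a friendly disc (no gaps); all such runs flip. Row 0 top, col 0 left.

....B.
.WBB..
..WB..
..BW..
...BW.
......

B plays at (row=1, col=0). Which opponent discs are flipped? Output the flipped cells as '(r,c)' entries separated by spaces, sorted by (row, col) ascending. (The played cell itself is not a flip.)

Dir NW: edge -> no flip
Dir N: first cell '.' (not opp) -> no flip
Dir NE: first cell '.' (not opp) -> no flip
Dir W: edge -> no flip
Dir E: opp run (1,1) capped by B -> flip
Dir SW: edge -> no flip
Dir S: first cell '.' (not opp) -> no flip
Dir SE: first cell '.' (not opp) -> no flip

Answer: (1,1)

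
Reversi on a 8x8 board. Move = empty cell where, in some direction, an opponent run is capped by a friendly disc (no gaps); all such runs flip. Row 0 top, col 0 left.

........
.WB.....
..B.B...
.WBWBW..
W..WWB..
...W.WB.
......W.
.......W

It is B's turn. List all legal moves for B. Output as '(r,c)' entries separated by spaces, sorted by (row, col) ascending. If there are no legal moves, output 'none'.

(0,0): flips 1 -> legal
(0,1): no bracket -> illegal
(0,2): no bracket -> illegal
(1,0): flips 1 -> legal
(2,0): no bracket -> illegal
(2,1): no bracket -> illegal
(2,3): no bracket -> illegal
(2,5): flips 1 -> legal
(2,6): no bracket -> illegal
(3,0): flips 1 -> legal
(3,6): flips 1 -> legal
(4,1): no bracket -> illegal
(4,2): flips 3 -> legal
(4,6): flips 1 -> legal
(5,0): no bracket -> illegal
(5,1): no bracket -> illegal
(5,2): flips 1 -> legal
(5,4): flips 3 -> legal
(5,7): no bracket -> illegal
(6,2): no bracket -> illegal
(6,3): no bracket -> illegal
(6,4): no bracket -> illegal
(6,5): flips 1 -> legal
(6,7): no bracket -> illegal
(7,5): no bracket -> illegal
(7,6): flips 1 -> legal

Answer: (0,0) (1,0) (2,5) (3,0) (3,6) (4,2) (4,6) (5,2) (5,4) (6,5) (7,6)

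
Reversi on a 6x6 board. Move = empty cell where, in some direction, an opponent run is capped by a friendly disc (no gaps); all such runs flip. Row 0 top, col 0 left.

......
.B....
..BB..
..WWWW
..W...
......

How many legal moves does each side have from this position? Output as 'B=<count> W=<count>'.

-- B to move --
(2,1): no bracket -> illegal
(2,4): no bracket -> illegal
(2,5): no bracket -> illegal
(3,1): no bracket -> illegal
(4,1): flips 1 -> legal
(4,3): flips 1 -> legal
(4,4): flips 1 -> legal
(4,5): flips 1 -> legal
(5,1): no bracket -> illegal
(5,2): flips 2 -> legal
(5,3): no bracket -> illegal
B mobility = 5
-- W to move --
(0,0): flips 2 -> legal
(0,1): no bracket -> illegal
(0,2): no bracket -> illegal
(1,0): no bracket -> illegal
(1,2): flips 2 -> legal
(1,3): flips 1 -> legal
(1,4): flips 1 -> legal
(2,0): no bracket -> illegal
(2,1): no bracket -> illegal
(2,4): no bracket -> illegal
(3,1): no bracket -> illegal
W mobility = 4

Answer: B=5 W=4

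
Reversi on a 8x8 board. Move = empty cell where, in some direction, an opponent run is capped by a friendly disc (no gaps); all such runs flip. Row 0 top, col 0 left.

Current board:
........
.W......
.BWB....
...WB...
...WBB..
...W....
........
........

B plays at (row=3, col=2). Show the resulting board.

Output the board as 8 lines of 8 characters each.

Place B at (3,2); scan 8 dirs for brackets.
Dir NW: first cell 'B' (not opp) -> no flip
Dir N: opp run (2,2), next='.' -> no flip
Dir NE: first cell 'B' (not opp) -> no flip
Dir W: first cell '.' (not opp) -> no flip
Dir E: opp run (3,3) capped by B -> flip
Dir SW: first cell '.' (not opp) -> no flip
Dir S: first cell '.' (not opp) -> no flip
Dir SE: opp run (4,3), next='.' -> no flip
All flips: (3,3)

Answer: ........
.W......
.BWB....
..BBB...
...WBB..
...W....
........
........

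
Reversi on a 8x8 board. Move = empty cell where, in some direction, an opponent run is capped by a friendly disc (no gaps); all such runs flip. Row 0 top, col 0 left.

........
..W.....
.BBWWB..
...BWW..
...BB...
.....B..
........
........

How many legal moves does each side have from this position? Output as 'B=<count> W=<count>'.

-- B to move --
(0,1): no bracket -> illegal
(0,2): flips 1 -> legal
(0,3): flips 1 -> legal
(1,1): no bracket -> illegal
(1,3): flips 1 -> legal
(1,4): flips 2 -> legal
(1,5): flips 1 -> legal
(2,6): flips 1 -> legal
(3,2): no bracket -> illegal
(3,6): flips 2 -> legal
(4,5): flips 1 -> legal
(4,6): no bracket -> illegal
B mobility = 8
-- W to move --
(1,0): no bracket -> illegal
(1,1): no bracket -> illegal
(1,3): no bracket -> illegal
(1,4): no bracket -> illegal
(1,5): flips 1 -> legal
(1,6): flips 1 -> legal
(2,0): flips 2 -> legal
(2,6): flips 1 -> legal
(3,0): flips 1 -> legal
(3,1): no bracket -> illegal
(3,2): flips 2 -> legal
(3,6): no bracket -> illegal
(4,2): flips 1 -> legal
(4,5): no bracket -> illegal
(4,6): no bracket -> illegal
(5,2): flips 1 -> legal
(5,3): flips 3 -> legal
(5,4): flips 1 -> legal
(5,6): no bracket -> illegal
(6,4): no bracket -> illegal
(6,5): no bracket -> illegal
(6,6): no bracket -> illegal
W mobility = 10

Answer: B=8 W=10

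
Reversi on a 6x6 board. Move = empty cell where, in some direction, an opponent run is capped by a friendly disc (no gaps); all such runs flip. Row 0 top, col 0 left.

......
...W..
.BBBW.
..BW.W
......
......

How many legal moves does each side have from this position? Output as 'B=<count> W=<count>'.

Answer: B=6 W=3

Derivation:
-- B to move --
(0,2): no bracket -> illegal
(0,3): flips 1 -> legal
(0,4): flips 1 -> legal
(1,2): no bracket -> illegal
(1,4): no bracket -> illegal
(1,5): no bracket -> illegal
(2,5): flips 1 -> legal
(3,4): flips 1 -> legal
(4,2): no bracket -> illegal
(4,3): flips 1 -> legal
(4,4): flips 1 -> legal
(4,5): no bracket -> illegal
B mobility = 6
-- W to move --
(1,0): no bracket -> illegal
(1,1): flips 1 -> legal
(1,2): no bracket -> illegal
(1,4): no bracket -> illegal
(2,0): flips 3 -> legal
(3,0): no bracket -> illegal
(3,1): flips 2 -> legal
(3,4): no bracket -> illegal
(4,1): no bracket -> illegal
(4,2): no bracket -> illegal
(4,3): no bracket -> illegal
W mobility = 3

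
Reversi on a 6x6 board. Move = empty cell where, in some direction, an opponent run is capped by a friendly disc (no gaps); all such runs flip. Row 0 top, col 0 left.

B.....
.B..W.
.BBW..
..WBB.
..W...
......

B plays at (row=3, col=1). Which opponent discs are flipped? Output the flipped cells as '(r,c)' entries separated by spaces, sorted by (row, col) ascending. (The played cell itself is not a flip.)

Answer: (3,2)

Derivation:
Dir NW: first cell '.' (not opp) -> no flip
Dir N: first cell 'B' (not opp) -> no flip
Dir NE: first cell 'B' (not opp) -> no flip
Dir W: first cell '.' (not opp) -> no flip
Dir E: opp run (3,2) capped by B -> flip
Dir SW: first cell '.' (not opp) -> no flip
Dir S: first cell '.' (not opp) -> no flip
Dir SE: opp run (4,2), next='.' -> no flip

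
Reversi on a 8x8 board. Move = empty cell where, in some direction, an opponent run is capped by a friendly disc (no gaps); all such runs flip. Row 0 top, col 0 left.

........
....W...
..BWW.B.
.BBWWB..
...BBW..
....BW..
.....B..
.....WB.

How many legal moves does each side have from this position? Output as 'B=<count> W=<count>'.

-- B to move --
(0,3): no bracket -> illegal
(0,4): flips 3 -> legal
(0,5): flips 2 -> legal
(1,2): no bracket -> illegal
(1,3): flips 3 -> legal
(1,5): no bracket -> illegal
(2,5): flips 3 -> legal
(3,6): flips 1 -> legal
(4,2): no bracket -> illegal
(4,6): flips 1 -> legal
(5,6): flips 1 -> legal
(6,4): no bracket -> illegal
(6,6): flips 1 -> legal
(7,4): flips 1 -> legal
B mobility = 9
-- W to move --
(1,1): flips 1 -> legal
(1,2): no bracket -> illegal
(1,3): no bracket -> illegal
(1,5): no bracket -> illegal
(1,6): no bracket -> illegal
(1,7): no bracket -> illegal
(2,0): no bracket -> illegal
(2,1): flips 1 -> legal
(2,5): flips 1 -> legal
(2,7): no bracket -> illegal
(3,0): flips 2 -> legal
(3,6): flips 1 -> legal
(3,7): no bracket -> illegal
(4,0): no bracket -> illegal
(4,1): flips 1 -> legal
(4,2): flips 2 -> legal
(4,6): flips 1 -> legal
(5,2): flips 1 -> legal
(5,3): flips 2 -> legal
(5,6): no bracket -> illegal
(6,3): flips 1 -> legal
(6,4): flips 2 -> legal
(6,6): no bracket -> illegal
(6,7): no bracket -> illegal
(7,4): no bracket -> illegal
(7,7): flips 1 -> legal
W mobility = 13

Answer: B=9 W=13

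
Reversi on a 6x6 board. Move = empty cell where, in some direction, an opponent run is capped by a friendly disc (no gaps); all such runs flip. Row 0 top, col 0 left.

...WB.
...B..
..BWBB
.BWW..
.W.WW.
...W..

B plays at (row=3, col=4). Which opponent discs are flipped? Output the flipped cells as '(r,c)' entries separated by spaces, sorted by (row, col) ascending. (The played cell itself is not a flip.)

Answer: (3,2) (3,3)

Derivation:
Dir NW: opp run (2,3), next='.' -> no flip
Dir N: first cell 'B' (not opp) -> no flip
Dir NE: first cell 'B' (not opp) -> no flip
Dir W: opp run (3,3) (3,2) capped by B -> flip
Dir E: first cell '.' (not opp) -> no flip
Dir SW: opp run (4,3), next='.' -> no flip
Dir S: opp run (4,4), next='.' -> no flip
Dir SE: first cell '.' (not opp) -> no flip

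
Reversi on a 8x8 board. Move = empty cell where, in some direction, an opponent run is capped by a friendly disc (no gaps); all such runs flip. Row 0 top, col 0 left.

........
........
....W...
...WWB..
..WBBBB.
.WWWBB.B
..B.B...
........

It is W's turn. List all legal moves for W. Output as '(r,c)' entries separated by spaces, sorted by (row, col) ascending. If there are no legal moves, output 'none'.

(2,5): no bracket -> illegal
(2,6): flips 2 -> legal
(3,2): no bracket -> illegal
(3,6): flips 1 -> legal
(3,7): no bracket -> illegal
(4,7): flips 4 -> legal
(5,6): flips 3 -> legal
(6,1): no bracket -> illegal
(6,3): no bracket -> illegal
(6,5): no bracket -> illegal
(6,6): flips 2 -> legal
(6,7): no bracket -> illegal
(7,1): flips 1 -> legal
(7,2): flips 1 -> legal
(7,3): flips 1 -> legal
(7,4): flips 3 -> legal
(7,5): flips 1 -> legal

Answer: (2,6) (3,6) (4,7) (5,6) (6,6) (7,1) (7,2) (7,3) (7,4) (7,5)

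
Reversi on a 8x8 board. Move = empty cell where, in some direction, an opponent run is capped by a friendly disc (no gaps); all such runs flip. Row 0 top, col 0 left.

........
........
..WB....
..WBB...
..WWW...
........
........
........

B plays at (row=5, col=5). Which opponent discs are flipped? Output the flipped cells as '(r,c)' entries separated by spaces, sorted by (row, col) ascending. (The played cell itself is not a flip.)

Dir NW: opp run (4,4) capped by B -> flip
Dir N: first cell '.' (not opp) -> no flip
Dir NE: first cell '.' (not opp) -> no flip
Dir W: first cell '.' (not opp) -> no flip
Dir E: first cell '.' (not opp) -> no flip
Dir SW: first cell '.' (not opp) -> no flip
Dir S: first cell '.' (not opp) -> no flip
Dir SE: first cell '.' (not opp) -> no flip

Answer: (4,4)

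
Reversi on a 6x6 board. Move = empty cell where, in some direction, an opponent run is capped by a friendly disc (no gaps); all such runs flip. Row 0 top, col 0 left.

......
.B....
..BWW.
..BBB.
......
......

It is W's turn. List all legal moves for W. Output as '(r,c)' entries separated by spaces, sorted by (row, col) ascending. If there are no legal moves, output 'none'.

(0,0): no bracket -> illegal
(0,1): no bracket -> illegal
(0,2): no bracket -> illegal
(1,0): no bracket -> illegal
(1,2): no bracket -> illegal
(1,3): no bracket -> illegal
(2,0): no bracket -> illegal
(2,1): flips 1 -> legal
(2,5): no bracket -> illegal
(3,1): no bracket -> illegal
(3,5): no bracket -> illegal
(4,1): flips 1 -> legal
(4,2): flips 1 -> legal
(4,3): flips 1 -> legal
(4,4): flips 1 -> legal
(4,5): flips 1 -> legal

Answer: (2,1) (4,1) (4,2) (4,3) (4,4) (4,5)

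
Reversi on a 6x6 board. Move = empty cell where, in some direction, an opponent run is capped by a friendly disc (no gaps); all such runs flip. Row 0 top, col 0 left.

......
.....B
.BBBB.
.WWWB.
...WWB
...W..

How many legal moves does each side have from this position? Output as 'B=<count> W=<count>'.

-- B to move --
(2,0): no bracket -> illegal
(3,0): flips 3 -> legal
(3,5): no bracket -> illegal
(4,0): flips 1 -> legal
(4,1): flips 2 -> legal
(4,2): flips 4 -> legal
(5,2): flips 1 -> legal
(5,4): flips 3 -> legal
(5,5): flips 2 -> legal
B mobility = 7
-- W to move --
(0,4): no bracket -> illegal
(0,5): no bracket -> illegal
(1,0): flips 1 -> legal
(1,1): flips 2 -> legal
(1,2): flips 1 -> legal
(1,3): flips 2 -> legal
(1,4): flips 3 -> legal
(2,0): no bracket -> illegal
(2,5): flips 1 -> legal
(3,0): no bracket -> illegal
(3,5): flips 1 -> legal
(5,4): no bracket -> illegal
(5,5): no bracket -> illegal
W mobility = 7

Answer: B=7 W=7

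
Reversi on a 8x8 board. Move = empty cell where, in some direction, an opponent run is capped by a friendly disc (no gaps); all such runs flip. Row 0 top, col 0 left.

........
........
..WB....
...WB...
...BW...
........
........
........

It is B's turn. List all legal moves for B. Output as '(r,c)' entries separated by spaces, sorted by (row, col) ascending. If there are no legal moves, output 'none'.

Answer: (2,1) (3,2) (4,5) (5,4)

Derivation:
(1,1): no bracket -> illegal
(1,2): no bracket -> illegal
(1,3): no bracket -> illegal
(2,1): flips 1 -> legal
(2,4): no bracket -> illegal
(3,1): no bracket -> illegal
(3,2): flips 1 -> legal
(3,5): no bracket -> illegal
(4,2): no bracket -> illegal
(4,5): flips 1 -> legal
(5,3): no bracket -> illegal
(5,4): flips 1 -> legal
(5,5): no bracket -> illegal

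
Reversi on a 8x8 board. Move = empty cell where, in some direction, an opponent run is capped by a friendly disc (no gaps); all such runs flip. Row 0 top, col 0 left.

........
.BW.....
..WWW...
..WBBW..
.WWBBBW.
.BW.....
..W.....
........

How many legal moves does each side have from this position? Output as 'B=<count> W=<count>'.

-- B to move --
(0,1): flips 2 -> legal
(0,2): no bracket -> illegal
(0,3): no bracket -> illegal
(1,3): flips 2 -> legal
(1,4): flips 1 -> legal
(1,5): flips 1 -> legal
(2,1): flips 1 -> legal
(2,5): flips 1 -> legal
(2,6): flips 1 -> legal
(3,0): no bracket -> illegal
(3,1): flips 2 -> legal
(3,6): flips 1 -> legal
(3,7): no bracket -> illegal
(4,0): flips 2 -> legal
(4,7): flips 1 -> legal
(5,0): no bracket -> illegal
(5,3): flips 1 -> legal
(5,5): no bracket -> illegal
(5,6): no bracket -> illegal
(5,7): no bracket -> illegal
(6,1): flips 1 -> legal
(6,3): no bracket -> illegal
(7,1): no bracket -> illegal
(7,2): no bracket -> illegal
(7,3): flips 1 -> legal
B mobility = 14
-- W to move --
(0,0): flips 1 -> legal
(0,1): no bracket -> illegal
(0,2): no bracket -> illegal
(1,0): flips 1 -> legal
(2,0): no bracket -> illegal
(2,1): no bracket -> illegal
(2,5): flips 2 -> legal
(3,6): no bracket -> illegal
(4,0): flips 1 -> legal
(5,0): flips 1 -> legal
(5,3): flips 3 -> legal
(5,4): flips 3 -> legal
(5,5): flips 3 -> legal
(5,6): flips 2 -> legal
(6,0): flips 1 -> legal
(6,1): flips 1 -> legal
W mobility = 11

Answer: B=14 W=11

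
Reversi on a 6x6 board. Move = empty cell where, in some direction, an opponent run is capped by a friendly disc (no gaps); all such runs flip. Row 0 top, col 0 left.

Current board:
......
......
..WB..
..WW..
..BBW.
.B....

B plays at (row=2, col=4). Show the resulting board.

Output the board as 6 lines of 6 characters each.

Place B at (2,4); scan 8 dirs for brackets.
Dir NW: first cell '.' (not opp) -> no flip
Dir N: first cell '.' (not opp) -> no flip
Dir NE: first cell '.' (not opp) -> no flip
Dir W: first cell 'B' (not opp) -> no flip
Dir E: first cell '.' (not opp) -> no flip
Dir SW: opp run (3,3) capped by B -> flip
Dir S: first cell '.' (not opp) -> no flip
Dir SE: first cell '.' (not opp) -> no flip
All flips: (3,3)

Answer: ......
......
..WBB.
..WB..
..BBW.
.B....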